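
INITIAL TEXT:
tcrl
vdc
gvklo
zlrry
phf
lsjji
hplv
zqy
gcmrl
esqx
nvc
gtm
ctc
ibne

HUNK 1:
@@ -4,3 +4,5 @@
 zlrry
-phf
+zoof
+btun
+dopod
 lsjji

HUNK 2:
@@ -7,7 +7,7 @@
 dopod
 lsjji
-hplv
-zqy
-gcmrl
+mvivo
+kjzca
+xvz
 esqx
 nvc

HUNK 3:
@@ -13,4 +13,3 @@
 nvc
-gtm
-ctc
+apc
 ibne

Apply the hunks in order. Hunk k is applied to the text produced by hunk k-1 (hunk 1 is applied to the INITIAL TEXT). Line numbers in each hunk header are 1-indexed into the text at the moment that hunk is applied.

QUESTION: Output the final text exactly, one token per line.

Hunk 1: at line 4 remove [phf] add [zoof,btun,dopod] -> 16 lines: tcrl vdc gvklo zlrry zoof btun dopod lsjji hplv zqy gcmrl esqx nvc gtm ctc ibne
Hunk 2: at line 7 remove [hplv,zqy,gcmrl] add [mvivo,kjzca,xvz] -> 16 lines: tcrl vdc gvklo zlrry zoof btun dopod lsjji mvivo kjzca xvz esqx nvc gtm ctc ibne
Hunk 3: at line 13 remove [gtm,ctc] add [apc] -> 15 lines: tcrl vdc gvklo zlrry zoof btun dopod lsjji mvivo kjzca xvz esqx nvc apc ibne

Answer: tcrl
vdc
gvklo
zlrry
zoof
btun
dopod
lsjji
mvivo
kjzca
xvz
esqx
nvc
apc
ibne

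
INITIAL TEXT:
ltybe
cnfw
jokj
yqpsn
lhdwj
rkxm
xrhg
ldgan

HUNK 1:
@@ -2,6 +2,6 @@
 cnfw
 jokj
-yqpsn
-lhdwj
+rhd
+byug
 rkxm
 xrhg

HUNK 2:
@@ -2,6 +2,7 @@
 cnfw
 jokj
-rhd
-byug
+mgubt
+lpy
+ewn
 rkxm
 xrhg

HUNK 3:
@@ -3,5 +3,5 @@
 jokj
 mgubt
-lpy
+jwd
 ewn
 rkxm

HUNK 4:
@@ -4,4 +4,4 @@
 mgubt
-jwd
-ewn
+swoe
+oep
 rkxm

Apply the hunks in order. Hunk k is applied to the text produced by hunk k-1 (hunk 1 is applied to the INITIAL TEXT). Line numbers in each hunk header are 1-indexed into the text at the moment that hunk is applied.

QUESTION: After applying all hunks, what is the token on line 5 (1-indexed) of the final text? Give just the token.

Hunk 1: at line 2 remove [yqpsn,lhdwj] add [rhd,byug] -> 8 lines: ltybe cnfw jokj rhd byug rkxm xrhg ldgan
Hunk 2: at line 2 remove [rhd,byug] add [mgubt,lpy,ewn] -> 9 lines: ltybe cnfw jokj mgubt lpy ewn rkxm xrhg ldgan
Hunk 3: at line 3 remove [lpy] add [jwd] -> 9 lines: ltybe cnfw jokj mgubt jwd ewn rkxm xrhg ldgan
Hunk 4: at line 4 remove [jwd,ewn] add [swoe,oep] -> 9 lines: ltybe cnfw jokj mgubt swoe oep rkxm xrhg ldgan
Final line 5: swoe

Answer: swoe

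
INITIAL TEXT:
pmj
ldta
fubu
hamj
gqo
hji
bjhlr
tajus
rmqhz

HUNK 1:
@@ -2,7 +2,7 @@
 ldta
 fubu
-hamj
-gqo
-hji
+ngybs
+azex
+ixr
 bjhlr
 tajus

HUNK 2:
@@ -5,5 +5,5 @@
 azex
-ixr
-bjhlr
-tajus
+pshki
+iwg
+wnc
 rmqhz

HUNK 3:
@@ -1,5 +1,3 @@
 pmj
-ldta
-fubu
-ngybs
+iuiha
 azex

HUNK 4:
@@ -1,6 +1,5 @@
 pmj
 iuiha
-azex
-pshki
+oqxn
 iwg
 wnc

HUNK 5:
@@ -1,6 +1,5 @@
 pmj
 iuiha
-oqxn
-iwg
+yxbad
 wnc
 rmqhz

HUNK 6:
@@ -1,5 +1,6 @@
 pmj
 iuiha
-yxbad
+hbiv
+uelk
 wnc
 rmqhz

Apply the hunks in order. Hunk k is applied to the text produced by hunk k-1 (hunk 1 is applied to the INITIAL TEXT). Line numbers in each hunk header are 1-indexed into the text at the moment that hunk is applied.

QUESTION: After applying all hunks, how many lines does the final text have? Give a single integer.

Hunk 1: at line 2 remove [hamj,gqo,hji] add [ngybs,azex,ixr] -> 9 lines: pmj ldta fubu ngybs azex ixr bjhlr tajus rmqhz
Hunk 2: at line 5 remove [ixr,bjhlr,tajus] add [pshki,iwg,wnc] -> 9 lines: pmj ldta fubu ngybs azex pshki iwg wnc rmqhz
Hunk 3: at line 1 remove [ldta,fubu,ngybs] add [iuiha] -> 7 lines: pmj iuiha azex pshki iwg wnc rmqhz
Hunk 4: at line 1 remove [azex,pshki] add [oqxn] -> 6 lines: pmj iuiha oqxn iwg wnc rmqhz
Hunk 5: at line 1 remove [oqxn,iwg] add [yxbad] -> 5 lines: pmj iuiha yxbad wnc rmqhz
Hunk 6: at line 1 remove [yxbad] add [hbiv,uelk] -> 6 lines: pmj iuiha hbiv uelk wnc rmqhz
Final line count: 6

Answer: 6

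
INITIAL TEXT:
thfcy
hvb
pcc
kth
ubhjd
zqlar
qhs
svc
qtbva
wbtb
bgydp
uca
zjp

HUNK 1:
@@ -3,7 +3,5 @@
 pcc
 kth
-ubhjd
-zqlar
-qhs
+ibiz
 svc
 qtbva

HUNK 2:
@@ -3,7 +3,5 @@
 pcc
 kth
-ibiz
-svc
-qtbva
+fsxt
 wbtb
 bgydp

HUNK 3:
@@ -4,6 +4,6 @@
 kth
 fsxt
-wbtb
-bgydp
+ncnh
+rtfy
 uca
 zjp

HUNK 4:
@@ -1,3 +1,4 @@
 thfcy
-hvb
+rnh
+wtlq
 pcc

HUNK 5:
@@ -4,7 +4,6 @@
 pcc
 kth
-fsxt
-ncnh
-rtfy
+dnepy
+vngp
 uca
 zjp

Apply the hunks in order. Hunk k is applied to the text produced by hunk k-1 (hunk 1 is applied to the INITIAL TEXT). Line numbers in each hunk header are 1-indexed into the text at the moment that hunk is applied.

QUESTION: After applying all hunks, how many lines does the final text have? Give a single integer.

Hunk 1: at line 3 remove [ubhjd,zqlar,qhs] add [ibiz] -> 11 lines: thfcy hvb pcc kth ibiz svc qtbva wbtb bgydp uca zjp
Hunk 2: at line 3 remove [ibiz,svc,qtbva] add [fsxt] -> 9 lines: thfcy hvb pcc kth fsxt wbtb bgydp uca zjp
Hunk 3: at line 4 remove [wbtb,bgydp] add [ncnh,rtfy] -> 9 lines: thfcy hvb pcc kth fsxt ncnh rtfy uca zjp
Hunk 4: at line 1 remove [hvb] add [rnh,wtlq] -> 10 lines: thfcy rnh wtlq pcc kth fsxt ncnh rtfy uca zjp
Hunk 5: at line 4 remove [fsxt,ncnh,rtfy] add [dnepy,vngp] -> 9 lines: thfcy rnh wtlq pcc kth dnepy vngp uca zjp
Final line count: 9

Answer: 9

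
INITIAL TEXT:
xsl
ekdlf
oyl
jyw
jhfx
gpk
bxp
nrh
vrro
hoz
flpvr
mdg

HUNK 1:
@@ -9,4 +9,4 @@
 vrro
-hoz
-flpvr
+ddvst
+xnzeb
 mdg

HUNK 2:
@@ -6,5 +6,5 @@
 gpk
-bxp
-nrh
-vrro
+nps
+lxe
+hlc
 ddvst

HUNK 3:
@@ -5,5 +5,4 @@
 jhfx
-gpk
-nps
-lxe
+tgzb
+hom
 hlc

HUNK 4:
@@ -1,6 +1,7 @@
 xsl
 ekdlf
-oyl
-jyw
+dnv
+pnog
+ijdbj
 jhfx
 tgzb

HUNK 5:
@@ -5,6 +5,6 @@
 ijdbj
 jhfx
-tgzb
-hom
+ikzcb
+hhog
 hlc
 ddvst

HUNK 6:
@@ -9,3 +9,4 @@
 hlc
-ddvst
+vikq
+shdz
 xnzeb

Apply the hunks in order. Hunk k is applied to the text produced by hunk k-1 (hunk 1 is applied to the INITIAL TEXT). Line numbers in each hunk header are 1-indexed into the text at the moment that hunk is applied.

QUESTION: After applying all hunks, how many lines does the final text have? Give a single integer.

Answer: 13

Derivation:
Hunk 1: at line 9 remove [hoz,flpvr] add [ddvst,xnzeb] -> 12 lines: xsl ekdlf oyl jyw jhfx gpk bxp nrh vrro ddvst xnzeb mdg
Hunk 2: at line 6 remove [bxp,nrh,vrro] add [nps,lxe,hlc] -> 12 lines: xsl ekdlf oyl jyw jhfx gpk nps lxe hlc ddvst xnzeb mdg
Hunk 3: at line 5 remove [gpk,nps,lxe] add [tgzb,hom] -> 11 lines: xsl ekdlf oyl jyw jhfx tgzb hom hlc ddvst xnzeb mdg
Hunk 4: at line 1 remove [oyl,jyw] add [dnv,pnog,ijdbj] -> 12 lines: xsl ekdlf dnv pnog ijdbj jhfx tgzb hom hlc ddvst xnzeb mdg
Hunk 5: at line 5 remove [tgzb,hom] add [ikzcb,hhog] -> 12 lines: xsl ekdlf dnv pnog ijdbj jhfx ikzcb hhog hlc ddvst xnzeb mdg
Hunk 6: at line 9 remove [ddvst] add [vikq,shdz] -> 13 lines: xsl ekdlf dnv pnog ijdbj jhfx ikzcb hhog hlc vikq shdz xnzeb mdg
Final line count: 13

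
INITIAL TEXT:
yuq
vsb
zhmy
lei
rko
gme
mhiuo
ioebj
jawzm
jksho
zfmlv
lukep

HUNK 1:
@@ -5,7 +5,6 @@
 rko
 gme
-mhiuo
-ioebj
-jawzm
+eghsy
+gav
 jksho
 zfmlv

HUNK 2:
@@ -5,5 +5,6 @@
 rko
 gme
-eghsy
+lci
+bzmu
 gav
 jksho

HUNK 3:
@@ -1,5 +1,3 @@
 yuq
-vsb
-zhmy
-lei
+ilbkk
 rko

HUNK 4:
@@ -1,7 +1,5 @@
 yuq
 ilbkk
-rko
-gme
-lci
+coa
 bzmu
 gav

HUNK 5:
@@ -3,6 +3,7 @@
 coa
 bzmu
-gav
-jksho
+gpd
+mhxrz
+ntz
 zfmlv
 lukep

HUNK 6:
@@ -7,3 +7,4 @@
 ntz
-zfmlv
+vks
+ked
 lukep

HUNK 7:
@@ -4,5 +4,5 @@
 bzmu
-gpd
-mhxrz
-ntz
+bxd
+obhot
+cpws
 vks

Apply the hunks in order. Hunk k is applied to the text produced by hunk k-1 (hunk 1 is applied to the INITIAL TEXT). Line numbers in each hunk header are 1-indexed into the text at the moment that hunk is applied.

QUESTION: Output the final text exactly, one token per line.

Answer: yuq
ilbkk
coa
bzmu
bxd
obhot
cpws
vks
ked
lukep

Derivation:
Hunk 1: at line 5 remove [mhiuo,ioebj,jawzm] add [eghsy,gav] -> 11 lines: yuq vsb zhmy lei rko gme eghsy gav jksho zfmlv lukep
Hunk 2: at line 5 remove [eghsy] add [lci,bzmu] -> 12 lines: yuq vsb zhmy lei rko gme lci bzmu gav jksho zfmlv lukep
Hunk 3: at line 1 remove [vsb,zhmy,lei] add [ilbkk] -> 10 lines: yuq ilbkk rko gme lci bzmu gav jksho zfmlv lukep
Hunk 4: at line 1 remove [rko,gme,lci] add [coa] -> 8 lines: yuq ilbkk coa bzmu gav jksho zfmlv lukep
Hunk 5: at line 3 remove [gav,jksho] add [gpd,mhxrz,ntz] -> 9 lines: yuq ilbkk coa bzmu gpd mhxrz ntz zfmlv lukep
Hunk 6: at line 7 remove [zfmlv] add [vks,ked] -> 10 lines: yuq ilbkk coa bzmu gpd mhxrz ntz vks ked lukep
Hunk 7: at line 4 remove [gpd,mhxrz,ntz] add [bxd,obhot,cpws] -> 10 lines: yuq ilbkk coa bzmu bxd obhot cpws vks ked lukep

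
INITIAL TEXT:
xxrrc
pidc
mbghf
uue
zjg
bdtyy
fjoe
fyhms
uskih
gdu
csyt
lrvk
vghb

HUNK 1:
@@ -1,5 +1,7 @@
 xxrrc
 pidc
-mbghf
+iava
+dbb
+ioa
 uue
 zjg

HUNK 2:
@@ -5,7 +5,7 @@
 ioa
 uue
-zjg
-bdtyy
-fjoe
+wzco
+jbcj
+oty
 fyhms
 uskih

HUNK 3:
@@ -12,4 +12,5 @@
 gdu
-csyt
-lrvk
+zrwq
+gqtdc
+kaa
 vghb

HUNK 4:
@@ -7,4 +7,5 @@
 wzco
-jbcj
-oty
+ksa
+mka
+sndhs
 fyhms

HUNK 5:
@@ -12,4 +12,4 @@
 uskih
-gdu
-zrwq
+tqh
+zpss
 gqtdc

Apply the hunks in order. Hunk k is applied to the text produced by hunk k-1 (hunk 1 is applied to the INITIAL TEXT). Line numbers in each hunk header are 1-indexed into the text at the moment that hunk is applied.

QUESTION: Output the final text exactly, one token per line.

Answer: xxrrc
pidc
iava
dbb
ioa
uue
wzco
ksa
mka
sndhs
fyhms
uskih
tqh
zpss
gqtdc
kaa
vghb

Derivation:
Hunk 1: at line 1 remove [mbghf] add [iava,dbb,ioa] -> 15 lines: xxrrc pidc iava dbb ioa uue zjg bdtyy fjoe fyhms uskih gdu csyt lrvk vghb
Hunk 2: at line 5 remove [zjg,bdtyy,fjoe] add [wzco,jbcj,oty] -> 15 lines: xxrrc pidc iava dbb ioa uue wzco jbcj oty fyhms uskih gdu csyt lrvk vghb
Hunk 3: at line 12 remove [csyt,lrvk] add [zrwq,gqtdc,kaa] -> 16 lines: xxrrc pidc iava dbb ioa uue wzco jbcj oty fyhms uskih gdu zrwq gqtdc kaa vghb
Hunk 4: at line 7 remove [jbcj,oty] add [ksa,mka,sndhs] -> 17 lines: xxrrc pidc iava dbb ioa uue wzco ksa mka sndhs fyhms uskih gdu zrwq gqtdc kaa vghb
Hunk 5: at line 12 remove [gdu,zrwq] add [tqh,zpss] -> 17 lines: xxrrc pidc iava dbb ioa uue wzco ksa mka sndhs fyhms uskih tqh zpss gqtdc kaa vghb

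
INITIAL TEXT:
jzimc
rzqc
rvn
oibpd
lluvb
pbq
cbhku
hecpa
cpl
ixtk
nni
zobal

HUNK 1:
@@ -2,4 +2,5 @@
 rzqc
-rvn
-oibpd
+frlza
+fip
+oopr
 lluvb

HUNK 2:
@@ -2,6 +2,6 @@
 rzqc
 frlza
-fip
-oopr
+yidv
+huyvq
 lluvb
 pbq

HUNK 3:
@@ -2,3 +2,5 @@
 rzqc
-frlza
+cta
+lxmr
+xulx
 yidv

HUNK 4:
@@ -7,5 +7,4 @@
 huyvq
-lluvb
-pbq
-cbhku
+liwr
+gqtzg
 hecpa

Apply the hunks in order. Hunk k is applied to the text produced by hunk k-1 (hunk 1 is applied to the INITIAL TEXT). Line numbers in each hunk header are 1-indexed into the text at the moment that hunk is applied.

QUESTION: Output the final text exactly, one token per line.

Answer: jzimc
rzqc
cta
lxmr
xulx
yidv
huyvq
liwr
gqtzg
hecpa
cpl
ixtk
nni
zobal

Derivation:
Hunk 1: at line 2 remove [rvn,oibpd] add [frlza,fip,oopr] -> 13 lines: jzimc rzqc frlza fip oopr lluvb pbq cbhku hecpa cpl ixtk nni zobal
Hunk 2: at line 2 remove [fip,oopr] add [yidv,huyvq] -> 13 lines: jzimc rzqc frlza yidv huyvq lluvb pbq cbhku hecpa cpl ixtk nni zobal
Hunk 3: at line 2 remove [frlza] add [cta,lxmr,xulx] -> 15 lines: jzimc rzqc cta lxmr xulx yidv huyvq lluvb pbq cbhku hecpa cpl ixtk nni zobal
Hunk 4: at line 7 remove [lluvb,pbq,cbhku] add [liwr,gqtzg] -> 14 lines: jzimc rzqc cta lxmr xulx yidv huyvq liwr gqtzg hecpa cpl ixtk nni zobal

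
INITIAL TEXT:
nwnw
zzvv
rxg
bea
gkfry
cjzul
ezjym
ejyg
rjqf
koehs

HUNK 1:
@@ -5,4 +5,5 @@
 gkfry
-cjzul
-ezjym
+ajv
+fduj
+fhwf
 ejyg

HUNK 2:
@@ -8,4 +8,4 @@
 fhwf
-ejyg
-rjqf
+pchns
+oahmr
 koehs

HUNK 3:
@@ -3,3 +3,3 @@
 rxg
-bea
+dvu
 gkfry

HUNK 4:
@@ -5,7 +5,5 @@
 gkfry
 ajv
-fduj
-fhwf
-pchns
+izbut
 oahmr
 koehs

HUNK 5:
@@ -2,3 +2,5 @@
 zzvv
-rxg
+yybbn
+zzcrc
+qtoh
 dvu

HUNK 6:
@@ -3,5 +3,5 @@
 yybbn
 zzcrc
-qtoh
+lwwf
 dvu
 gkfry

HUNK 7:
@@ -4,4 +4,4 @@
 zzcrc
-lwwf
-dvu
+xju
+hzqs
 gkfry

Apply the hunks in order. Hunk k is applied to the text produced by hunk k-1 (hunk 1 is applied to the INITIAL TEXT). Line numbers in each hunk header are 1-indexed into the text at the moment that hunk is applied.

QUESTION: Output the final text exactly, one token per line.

Answer: nwnw
zzvv
yybbn
zzcrc
xju
hzqs
gkfry
ajv
izbut
oahmr
koehs

Derivation:
Hunk 1: at line 5 remove [cjzul,ezjym] add [ajv,fduj,fhwf] -> 11 lines: nwnw zzvv rxg bea gkfry ajv fduj fhwf ejyg rjqf koehs
Hunk 2: at line 8 remove [ejyg,rjqf] add [pchns,oahmr] -> 11 lines: nwnw zzvv rxg bea gkfry ajv fduj fhwf pchns oahmr koehs
Hunk 3: at line 3 remove [bea] add [dvu] -> 11 lines: nwnw zzvv rxg dvu gkfry ajv fduj fhwf pchns oahmr koehs
Hunk 4: at line 5 remove [fduj,fhwf,pchns] add [izbut] -> 9 lines: nwnw zzvv rxg dvu gkfry ajv izbut oahmr koehs
Hunk 5: at line 2 remove [rxg] add [yybbn,zzcrc,qtoh] -> 11 lines: nwnw zzvv yybbn zzcrc qtoh dvu gkfry ajv izbut oahmr koehs
Hunk 6: at line 3 remove [qtoh] add [lwwf] -> 11 lines: nwnw zzvv yybbn zzcrc lwwf dvu gkfry ajv izbut oahmr koehs
Hunk 7: at line 4 remove [lwwf,dvu] add [xju,hzqs] -> 11 lines: nwnw zzvv yybbn zzcrc xju hzqs gkfry ajv izbut oahmr koehs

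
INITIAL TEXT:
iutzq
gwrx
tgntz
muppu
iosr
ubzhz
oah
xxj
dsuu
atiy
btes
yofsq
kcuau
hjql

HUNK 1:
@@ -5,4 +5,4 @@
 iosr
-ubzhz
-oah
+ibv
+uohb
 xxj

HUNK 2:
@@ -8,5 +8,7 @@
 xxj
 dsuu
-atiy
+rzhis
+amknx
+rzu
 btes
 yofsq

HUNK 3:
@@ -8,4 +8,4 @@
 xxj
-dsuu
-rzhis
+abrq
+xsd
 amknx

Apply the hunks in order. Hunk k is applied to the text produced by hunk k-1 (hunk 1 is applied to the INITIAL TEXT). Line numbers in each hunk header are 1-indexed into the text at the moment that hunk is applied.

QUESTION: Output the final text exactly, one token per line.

Hunk 1: at line 5 remove [ubzhz,oah] add [ibv,uohb] -> 14 lines: iutzq gwrx tgntz muppu iosr ibv uohb xxj dsuu atiy btes yofsq kcuau hjql
Hunk 2: at line 8 remove [atiy] add [rzhis,amknx,rzu] -> 16 lines: iutzq gwrx tgntz muppu iosr ibv uohb xxj dsuu rzhis amknx rzu btes yofsq kcuau hjql
Hunk 3: at line 8 remove [dsuu,rzhis] add [abrq,xsd] -> 16 lines: iutzq gwrx tgntz muppu iosr ibv uohb xxj abrq xsd amknx rzu btes yofsq kcuau hjql

Answer: iutzq
gwrx
tgntz
muppu
iosr
ibv
uohb
xxj
abrq
xsd
amknx
rzu
btes
yofsq
kcuau
hjql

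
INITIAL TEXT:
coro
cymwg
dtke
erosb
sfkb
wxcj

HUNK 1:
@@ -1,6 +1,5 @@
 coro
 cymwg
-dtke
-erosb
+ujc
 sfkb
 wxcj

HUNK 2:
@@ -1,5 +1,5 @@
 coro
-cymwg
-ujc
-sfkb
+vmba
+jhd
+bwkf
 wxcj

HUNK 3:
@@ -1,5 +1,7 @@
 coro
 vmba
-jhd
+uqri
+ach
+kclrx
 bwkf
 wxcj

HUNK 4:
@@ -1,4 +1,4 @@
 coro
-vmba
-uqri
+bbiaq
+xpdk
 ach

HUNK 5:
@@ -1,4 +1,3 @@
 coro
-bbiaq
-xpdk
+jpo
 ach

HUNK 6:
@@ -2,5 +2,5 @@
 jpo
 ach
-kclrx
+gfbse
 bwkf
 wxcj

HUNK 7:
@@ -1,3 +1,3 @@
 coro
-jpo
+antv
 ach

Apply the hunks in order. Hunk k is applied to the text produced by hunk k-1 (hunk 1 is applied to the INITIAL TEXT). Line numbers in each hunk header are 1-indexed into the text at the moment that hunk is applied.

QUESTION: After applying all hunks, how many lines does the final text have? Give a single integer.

Hunk 1: at line 1 remove [dtke,erosb] add [ujc] -> 5 lines: coro cymwg ujc sfkb wxcj
Hunk 2: at line 1 remove [cymwg,ujc,sfkb] add [vmba,jhd,bwkf] -> 5 lines: coro vmba jhd bwkf wxcj
Hunk 3: at line 1 remove [jhd] add [uqri,ach,kclrx] -> 7 lines: coro vmba uqri ach kclrx bwkf wxcj
Hunk 4: at line 1 remove [vmba,uqri] add [bbiaq,xpdk] -> 7 lines: coro bbiaq xpdk ach kclrx bwkf wxcj
Hunk 5: at line 1 remove [bbiaq,xpdk] add [jpo] -> 6 lines: coro jpo ach kclrx bwkf wxcj
Hunk 6: at line 2 remove [kclrx] add [gfbse] -> 6 lines: coro jpo ach gfbse bwkf wxcj
Hunk 7: at line 1 remove [jpo] add [antv] -> 6 lines: coro antv ach gfbse bwkf wxcj
Final line count: 6

Answer: 6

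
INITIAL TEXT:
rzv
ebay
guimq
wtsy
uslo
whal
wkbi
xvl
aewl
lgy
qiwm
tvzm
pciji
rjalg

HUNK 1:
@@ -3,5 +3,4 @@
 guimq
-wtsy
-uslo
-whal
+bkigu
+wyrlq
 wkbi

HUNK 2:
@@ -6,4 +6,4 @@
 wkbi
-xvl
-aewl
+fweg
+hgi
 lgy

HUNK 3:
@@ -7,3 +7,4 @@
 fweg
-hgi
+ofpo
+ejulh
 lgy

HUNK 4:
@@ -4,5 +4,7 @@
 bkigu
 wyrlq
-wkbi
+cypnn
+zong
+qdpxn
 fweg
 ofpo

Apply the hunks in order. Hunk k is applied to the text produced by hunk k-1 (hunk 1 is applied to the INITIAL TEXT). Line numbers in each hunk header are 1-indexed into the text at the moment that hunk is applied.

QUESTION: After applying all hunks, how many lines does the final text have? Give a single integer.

Answer: 16

Derivation:
Hunk 1: at line 3 remove [wtsy,uslo,whal] add [bkigu,wyrlq] -> 13 lines: rzv ebay guimq bkigu wyrlq wkbi xvl aewl lgy qiwm tvzm pciji rjalg
Hunk 2: at line 6 remove [xvl,aewl] add [fweg,hgi] -> 13 lines: rzv ebay guimq bkigu wyrlq wkbi fweg hgi lgy qiwm tvzm pciji rjalg
Hunk 3: at line 7 remove [hgi] add [ofpo,ejulh] -> 14 lines: rzv ebay guimq bkigu wyrlq wkbi fweg ofpo ejulh lgy qiwm tvzm pciji rjalg
Hunk 4: at line 4 remove [wkbi] add [cypnn,zong,qdpxn] -> 16 lines: rzv ebay guimq bkigu wyrlq cypnn zong qdpxn fweg ofpo ejulh lgy qiwm tvzm pciji rjalg
Final line count: 16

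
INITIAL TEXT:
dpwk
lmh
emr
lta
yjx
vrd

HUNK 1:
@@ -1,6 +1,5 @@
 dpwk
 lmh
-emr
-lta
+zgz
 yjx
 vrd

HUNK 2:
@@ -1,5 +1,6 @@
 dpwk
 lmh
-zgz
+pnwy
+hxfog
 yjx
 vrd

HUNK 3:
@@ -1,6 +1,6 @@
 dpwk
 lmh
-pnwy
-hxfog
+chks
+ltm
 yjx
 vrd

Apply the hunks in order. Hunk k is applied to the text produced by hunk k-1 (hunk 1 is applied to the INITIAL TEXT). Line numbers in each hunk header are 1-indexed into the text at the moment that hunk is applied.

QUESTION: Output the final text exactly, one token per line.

Hunk 1: at line 1 remove [emr,lta] add [zgz] -> 5 lines: dpwk lmh zgz yjx vrd
Hunk 2: at line 1 remove [zgz] add [pnwy,hxfog] -> 6 lines: dpwk lmh pnwy hxfog yjx vrd
Hunk 3: at line 1 remove [pnwy,hxfog] add [chks,ltm] -> 6 lines: dpwk lmh chks ltm yjx vrd

Answer: dpwk
lmh
chks
ltm
yjx
vrd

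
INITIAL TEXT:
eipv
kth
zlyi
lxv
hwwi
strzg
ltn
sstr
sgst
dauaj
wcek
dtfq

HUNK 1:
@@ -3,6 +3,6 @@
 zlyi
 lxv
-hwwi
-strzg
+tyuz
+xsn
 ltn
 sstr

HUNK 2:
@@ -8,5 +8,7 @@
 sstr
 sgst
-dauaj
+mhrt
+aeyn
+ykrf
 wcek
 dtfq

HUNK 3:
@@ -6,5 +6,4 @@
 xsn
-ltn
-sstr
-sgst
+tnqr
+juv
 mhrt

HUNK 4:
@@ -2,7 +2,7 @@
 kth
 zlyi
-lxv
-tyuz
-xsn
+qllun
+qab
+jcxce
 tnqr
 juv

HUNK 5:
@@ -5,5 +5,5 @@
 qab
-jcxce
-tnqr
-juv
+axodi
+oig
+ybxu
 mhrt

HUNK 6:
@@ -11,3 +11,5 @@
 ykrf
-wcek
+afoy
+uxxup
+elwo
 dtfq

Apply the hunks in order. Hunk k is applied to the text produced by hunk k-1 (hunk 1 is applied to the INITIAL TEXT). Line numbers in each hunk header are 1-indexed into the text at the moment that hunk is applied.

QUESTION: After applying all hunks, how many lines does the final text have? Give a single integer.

Answer: 15

Derivation:
Hunk 1: at line 3 remove [hwwi,strzg] add [tyuz,xsn] -> 12 lines: eipv kth zlyi lxv tyuz xsn ltn sstr sgst dauaj wcek dtfq
Hunk 2: at line 8 remove [dauaj] add [mhrt,aeyn,ykrf] -> 14 lines: eipv kth zlyi lxv tyuz xsn ltn sstr sgst mhrt aeyn ykrf wcek dtfq
Hunk 3: at line 6 remove [ltn,sstr,sgst] add [tnqr,juv] -> 13 lines: eipv kth zlyi lxv tyuz xsn tnqr juv mhrt aeyn ykrf wcek dtfq
Hunk 4: at line 2 remove [lxv,tyuz,xsn] add [qllun,qab,jcxce] -> 13 lines: eipv kth zlyi qllun qab jcxce tnqr juv mhrt aeyn ykrf wcek dtfq
Hunk 5: at line 5 remove [jcxce,tnqr,juv] add [axodi,oig,ybxu] -> 13 lines: eipv kth zlyi qllun qab axodi oig ybxu mhrt aeyn ykrf wcek dtfq
Hunk 6: at line 11 remove [wcek] add [afoy,uxxup,elwo] -> 15 lines: eipv kth zlyi qllun qab axodi oig ybxu mhrt aeyn ykrf afoy uxxup elwo dtfq
Final line count: 15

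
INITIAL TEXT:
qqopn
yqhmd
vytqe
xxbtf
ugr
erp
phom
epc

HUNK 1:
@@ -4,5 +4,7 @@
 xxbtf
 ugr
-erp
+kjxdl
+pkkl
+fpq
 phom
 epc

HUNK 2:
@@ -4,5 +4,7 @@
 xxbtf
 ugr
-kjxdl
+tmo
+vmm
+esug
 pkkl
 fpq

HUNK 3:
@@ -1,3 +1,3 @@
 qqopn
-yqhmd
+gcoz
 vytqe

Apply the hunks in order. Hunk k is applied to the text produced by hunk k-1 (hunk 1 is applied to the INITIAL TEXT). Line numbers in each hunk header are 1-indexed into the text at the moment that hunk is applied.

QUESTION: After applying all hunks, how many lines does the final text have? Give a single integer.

Hunk 1: at line 4 remove [erp] add [kjxdl,pkkl,fpq] -> 10 lines: qqopn yqhmd vytqe xxbtf ugr kjxdl pkkl fpq phom epc
Hunk 2: at line 4 remove [kjxdl] add [tmo,vmm,esug] -> 12 lines: qqopn yqhmd vytqe xxbtf ugr tmo vmm esug pkkl fpq phom epc
Hunk 3: at line 1 remove [yqhmd] add [gcoz] -> 12 lines: qqopn gcoz vytqe xxbtf ugr tmo vmm esug pkkl fpq phom epc
Final line count: 12

Answer: 12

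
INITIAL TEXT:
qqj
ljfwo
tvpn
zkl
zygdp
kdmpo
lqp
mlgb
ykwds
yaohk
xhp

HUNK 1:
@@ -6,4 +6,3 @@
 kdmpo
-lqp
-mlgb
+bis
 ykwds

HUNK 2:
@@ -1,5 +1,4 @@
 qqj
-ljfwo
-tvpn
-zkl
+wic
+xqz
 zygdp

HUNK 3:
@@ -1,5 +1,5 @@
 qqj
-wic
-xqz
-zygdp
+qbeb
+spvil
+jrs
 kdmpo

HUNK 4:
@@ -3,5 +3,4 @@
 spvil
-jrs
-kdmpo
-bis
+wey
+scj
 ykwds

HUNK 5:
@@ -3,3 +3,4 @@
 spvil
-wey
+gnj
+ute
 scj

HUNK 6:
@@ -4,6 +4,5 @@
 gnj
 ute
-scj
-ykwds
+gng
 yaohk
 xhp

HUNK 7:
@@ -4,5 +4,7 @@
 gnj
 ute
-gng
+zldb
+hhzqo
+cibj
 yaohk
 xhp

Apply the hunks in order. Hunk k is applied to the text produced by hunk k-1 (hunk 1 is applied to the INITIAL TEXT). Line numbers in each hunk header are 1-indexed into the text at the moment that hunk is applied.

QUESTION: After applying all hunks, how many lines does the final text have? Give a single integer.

Answer: 10

Derivation:
Hunk 1: at line 6 remove [lqp,mlgb] add [bis] -> 10 lines: qqj ljfwo tvpn zkl zygdp kdmpo bis ykwds yaohk xhp
Hunk 2: at line 1 remove [ljfwo,tvpn,zkl] add [wic,xqz] -> 9 lines: qqj wic xqz zygdp kdmpo bis ykwds yaohk xhp
Hunk 3: at line 1 remove [wic,xqz,zygdp] add [qbeb,spvil,jrs] -> 9 lines: qqj qbeb spvil jrs kdmpo bis ykwds yaohk xhp
Hunk 4: at line 3 remove [jrs,kdmpo,bis] add [wey,scj] -> 8 lines: qqj qbeb spvil wey scj ykwds yaohk xhp
Hunk 5: at line 3 remove [wey] add [gnj,ute] -> 9 lines: qqj qbeb spvil gnj ute scj ykwds yaohk xhp
Hunk 6: at line 4 remove [scj,ykwds] add [gng] -> 8 lines: qqj qbeb spvil gnj ute gng yaohk xhp
Hunk 7: at line 4 remove [gng] add [zldb,hhzqo,cibj] -> 10 lines: qqj qbeb spvil gnj ute zldb hhzqo cibj yaohk xhp
Final line count: 10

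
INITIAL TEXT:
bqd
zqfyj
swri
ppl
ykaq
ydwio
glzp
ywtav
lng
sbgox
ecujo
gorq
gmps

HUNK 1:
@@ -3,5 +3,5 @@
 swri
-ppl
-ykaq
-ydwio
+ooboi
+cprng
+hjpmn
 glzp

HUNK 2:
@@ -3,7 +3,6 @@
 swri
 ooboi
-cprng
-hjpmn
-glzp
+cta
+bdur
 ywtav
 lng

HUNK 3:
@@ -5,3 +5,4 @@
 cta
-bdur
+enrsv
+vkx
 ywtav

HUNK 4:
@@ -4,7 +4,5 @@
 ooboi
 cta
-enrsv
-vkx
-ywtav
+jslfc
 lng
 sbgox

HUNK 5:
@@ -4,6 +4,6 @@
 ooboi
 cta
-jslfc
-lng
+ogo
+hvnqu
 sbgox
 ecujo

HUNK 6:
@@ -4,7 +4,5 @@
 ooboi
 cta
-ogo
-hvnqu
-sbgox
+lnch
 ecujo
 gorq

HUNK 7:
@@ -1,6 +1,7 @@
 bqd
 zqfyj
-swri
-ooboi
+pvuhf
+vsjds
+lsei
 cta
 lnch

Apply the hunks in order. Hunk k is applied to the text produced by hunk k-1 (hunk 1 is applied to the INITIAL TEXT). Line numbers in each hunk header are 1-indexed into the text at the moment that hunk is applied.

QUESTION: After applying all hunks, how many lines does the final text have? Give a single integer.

Hunk 1: at line 3 remove [ppl,ykaq,ydwio] add [ooboi,cprng,hjpmn] -> 13 lines: bqd zqfyj swri ooboi cprng hjpmn glzp ywtav lng sbgox ecujo gorq gmps
Hunk 2: at line 3 remove [cprng,hjpmn,glzp] add [cta,bdur] -> 12 lines: bqd zqfyj swri ooboi cta bdur ywtav lng sbgox ecujo gorq gmps
Hunk 3: at line 5 remove [bdur] add [enrsv,vkx] -> 13 lines: bqd zqfyj swri ooboi cta enrsv vkx ywtav lng sbgox ecujo gorq gmps
Hunk 4: at line 4 remove [enrsv,vkx,ywtav] add [jslfc] -> 11 lines: bqd zqfyj swri ooboi cta jslfc lng sbgox ecujo gorq gmps
Hunk 5: at line 4 remove [jslfc,lng] add [ogo,hvnqu] -> 11 lines: bqd zqfyj swri ooboi cta ogo hvnqu sbgox ecujo gorq gmps
Hunk 6: at line 4 remove [ogo,hvnqu,sbgox] add [lnch] -> 9 lines: bqd zqfyj swri ooboi cta lnch ecujo gorq gmps
Hunk 7: at line 1 remove [swri,ooboi] add [pvuhf,vsjds,lsei] -> 10 lines: bqd zqfyj pvuhf vsjds lsei cta lnch ecujo gorq gmps
Final line count: 10

Answer: 10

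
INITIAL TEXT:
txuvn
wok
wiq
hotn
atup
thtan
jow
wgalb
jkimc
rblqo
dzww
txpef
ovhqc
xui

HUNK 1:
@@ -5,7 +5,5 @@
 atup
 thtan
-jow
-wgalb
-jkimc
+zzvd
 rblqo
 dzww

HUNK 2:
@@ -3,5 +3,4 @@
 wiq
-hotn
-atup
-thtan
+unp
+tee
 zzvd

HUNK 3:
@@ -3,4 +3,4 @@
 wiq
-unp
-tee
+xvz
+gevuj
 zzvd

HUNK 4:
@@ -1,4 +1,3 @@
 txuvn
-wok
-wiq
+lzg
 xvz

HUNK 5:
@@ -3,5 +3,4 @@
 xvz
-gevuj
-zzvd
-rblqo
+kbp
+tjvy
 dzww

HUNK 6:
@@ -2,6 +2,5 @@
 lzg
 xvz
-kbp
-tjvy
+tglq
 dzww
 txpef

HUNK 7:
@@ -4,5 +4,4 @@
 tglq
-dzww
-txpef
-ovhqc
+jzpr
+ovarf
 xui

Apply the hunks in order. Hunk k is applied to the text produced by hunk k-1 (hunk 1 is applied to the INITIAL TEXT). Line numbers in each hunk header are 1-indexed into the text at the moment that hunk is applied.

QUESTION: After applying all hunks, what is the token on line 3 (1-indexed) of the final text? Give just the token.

Hunk 1: at line 5 remove [jow,wgalb,jkimc] add [zzvd] -> 12 lines: txuvn wok wiq hotn atup thtan zzvd rblqo dzww txpef ovhqc xui
Hunk 2: at line 3 remove [hotn,atup,thtan] add [unp,tee] -> 11 lines: txuvn wok wiq unp tee zzvd rblqo dzww txpef ovhqc xui
Hunk 3: at line 3 remove [unp,tee] add [xvz,gevuj] -> 11 lines: txuvn wok wiq xvz gevuj zzvd rblqo dzww txpef ovhqc xui
Hunk 4: at line 1 remove [wok,wiq] add [lzg] -> 10 lines: txuvn lzg xvz gevuj zzvd rblqo dzww txpef ovhqc xui
Hunk 5: at line 3 remove [gevuj,zzvd,rblqo] add [kbp,tjvy] -> 9 lines: txuvn lzg xvz kbp tjvy dzww txpef ovhqc xui
Hunk 6: at line 2 remove [kbp,tjvy] add [tglq] -> 8 lines: txuvn lzg xvz tglq dzww txpef ovhqc xui
Hunk 7: at line 4 remove [dzww,txpef,ovhqc] add [jzpr,ovarf] -> 7 lines: txuvn lzg xvz tglq jzpr ovarf xui
Final line 3: xvz

Answer: xvz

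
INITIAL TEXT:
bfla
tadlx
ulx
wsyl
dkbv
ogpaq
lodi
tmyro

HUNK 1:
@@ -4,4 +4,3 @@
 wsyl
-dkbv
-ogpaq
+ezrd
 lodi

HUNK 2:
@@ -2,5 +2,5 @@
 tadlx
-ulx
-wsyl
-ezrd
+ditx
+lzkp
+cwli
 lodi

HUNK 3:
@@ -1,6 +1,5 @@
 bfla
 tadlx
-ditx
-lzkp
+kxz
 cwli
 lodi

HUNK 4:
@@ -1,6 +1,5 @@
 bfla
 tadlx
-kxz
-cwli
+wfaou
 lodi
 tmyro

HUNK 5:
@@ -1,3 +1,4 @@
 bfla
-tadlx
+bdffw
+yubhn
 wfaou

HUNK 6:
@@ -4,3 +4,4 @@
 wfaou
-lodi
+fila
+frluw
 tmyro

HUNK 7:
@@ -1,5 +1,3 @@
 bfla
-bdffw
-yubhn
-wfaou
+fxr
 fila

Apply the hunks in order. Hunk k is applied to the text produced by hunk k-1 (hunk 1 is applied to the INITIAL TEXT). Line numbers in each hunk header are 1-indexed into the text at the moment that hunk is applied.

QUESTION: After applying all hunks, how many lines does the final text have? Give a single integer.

Hunk 1: at line 4 remove [dkbv,ogpaq] add [ezrd] -> 7 lines: bfla tadlx ulx wsyl ezrd lodi tmyro
Hunk 2: at line 2 remove [ulx,wsyl,ezrd] add [ditx,lzkp,cwli] -> 7 lines: bfla tadlx ditx lzkp cwli lodi tmyro
Hunk 3: at line 1 remove [ditx,lzkp] add [kxz] -> 6 lines: bfla tadlx kxz cwli lodi tmyro
Hunk 4: at line 1 remove [kxz,cwli] add [wfaou] -> 5 lines: bfla tadlx wfaou lodi tmyro
Hunk 5: at line 1 remove [tadlx] add [bdffw,yubhn] -> 6 lines: bfla bdffw yubhn wfaou lodi tmyro
Hunk 6: at line 4 remove [lodi] add [fila,frluw] -> 7 lines: bfla bdffw yubhn wfaou fila frluw tmyro
Hunk 7: at line 1 remove [bdffw,yubhn,wfaou] add [fxr] -> 5 lines: bfla fxr fila frluw tmyro
Final line count: 5

Answer: 5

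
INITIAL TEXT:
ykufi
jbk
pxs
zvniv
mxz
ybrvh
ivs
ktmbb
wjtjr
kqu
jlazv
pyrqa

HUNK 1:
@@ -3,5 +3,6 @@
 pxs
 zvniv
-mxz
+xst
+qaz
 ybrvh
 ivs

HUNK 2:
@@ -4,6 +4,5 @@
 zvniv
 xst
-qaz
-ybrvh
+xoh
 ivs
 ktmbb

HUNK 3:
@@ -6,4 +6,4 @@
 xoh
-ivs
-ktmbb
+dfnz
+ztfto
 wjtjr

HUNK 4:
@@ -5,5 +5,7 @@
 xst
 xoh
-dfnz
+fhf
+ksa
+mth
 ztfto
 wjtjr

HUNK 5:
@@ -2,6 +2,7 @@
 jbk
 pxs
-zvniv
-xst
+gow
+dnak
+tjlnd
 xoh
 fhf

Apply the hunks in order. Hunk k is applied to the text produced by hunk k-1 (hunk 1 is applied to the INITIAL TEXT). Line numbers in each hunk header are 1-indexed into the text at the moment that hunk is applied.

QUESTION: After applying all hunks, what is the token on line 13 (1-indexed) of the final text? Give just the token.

Hunk 1: at line 3 remove [mxz] add [xst,qaz] -> 13 lines: ykufi jbk pxs zvniv xst qaz ybrvh ivs ktmbb wjtjr kqu jlazv pyrqa
Hunk 2: at line 4 remove [qaz,ybrvh] add [xoh] -> 12 lines: ykufi jbk pxs zvniv xst xoh ivs ktmbb wjtjr kqu jlazv pyrqa
Hunk 3: at line 6 remove [ivs,ktmbb] add [dfnz,ztfto] -> 12 lines: ykufi jbk pxs zvniv xst xoh dfnz ztfto wjtjr kqu jlazv pyrqa
Hunk 4: at line 5 remove [dfnz] add [fhf,ksa,mth] -> 14 lines: ykufi jbk pxs zvniv xst xoh fhf ksa mth ztfto wjtjr kqu jlazv pyrqa
Hunk 5: at line 2 remove [zvniv,xst] add [gow,dnak,tjlnd] -> 15 lines: ykufi jbk pxs gow dnak tjlnd xoh fhf ksa mth ztfto wjtjr kqu jlazv pyrqa
Final line 13: kqu

Answer: kqu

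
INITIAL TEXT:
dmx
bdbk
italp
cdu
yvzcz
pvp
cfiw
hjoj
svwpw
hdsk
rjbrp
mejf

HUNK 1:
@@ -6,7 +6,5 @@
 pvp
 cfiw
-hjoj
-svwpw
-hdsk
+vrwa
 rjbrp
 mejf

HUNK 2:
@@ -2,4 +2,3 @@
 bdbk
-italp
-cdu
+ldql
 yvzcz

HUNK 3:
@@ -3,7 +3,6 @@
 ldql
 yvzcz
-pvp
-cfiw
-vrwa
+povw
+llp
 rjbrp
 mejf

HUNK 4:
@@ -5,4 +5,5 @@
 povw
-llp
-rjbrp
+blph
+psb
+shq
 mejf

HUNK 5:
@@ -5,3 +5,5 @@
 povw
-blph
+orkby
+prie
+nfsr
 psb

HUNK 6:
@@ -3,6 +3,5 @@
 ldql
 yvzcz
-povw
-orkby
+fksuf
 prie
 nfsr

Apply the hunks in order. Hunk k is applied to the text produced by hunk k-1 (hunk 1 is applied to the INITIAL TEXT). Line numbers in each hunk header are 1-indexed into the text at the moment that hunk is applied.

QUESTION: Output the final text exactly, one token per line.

Answer: dmx
bdbk
ldql
yvzcz
fksuf
prie
nfsr
psb
shq
mejf

Derivation:
Hunk 1: at line 6 remove [hjoj,svwpw,hdsk] add [vrwa] -> 10 lines: dmx bdbk italp cdu yvzcz pvp cfiw vrwa rjbrp mejf
Hunk 2: at line 2 remove [italp,cdu] add [ldql] -> 9 lines: dmx bdbk ldql yvzcz pvp cfiw vrwa rjbrp mejf
Hunk 3: at line 3 remove [pvp,cfiw,vrwa] add [povw,llp] -> 8 lines: dmx bdbk ldql yvzcz povw llp rjbrp mejf
Hunk 4: at line 5 remove [llp,rjbrp] add [blph,psb,shq] -> 9 lines: dmx bdbk ldql yvzcz povw blph psb shq mejf
Hunk 5: at line 5 remove [blph] add [orkby,prie,nfsr] -> 11 lines: dmx bdbk ldql yvzcz povw orkby prie nfsr psb shq mejf
Hunk 6: at line 3 remove [povw,orkby] add [fksuf] -> 10 lines: dmx bdbk ldql yvzcz fksuf prie nfsr psb shq mejf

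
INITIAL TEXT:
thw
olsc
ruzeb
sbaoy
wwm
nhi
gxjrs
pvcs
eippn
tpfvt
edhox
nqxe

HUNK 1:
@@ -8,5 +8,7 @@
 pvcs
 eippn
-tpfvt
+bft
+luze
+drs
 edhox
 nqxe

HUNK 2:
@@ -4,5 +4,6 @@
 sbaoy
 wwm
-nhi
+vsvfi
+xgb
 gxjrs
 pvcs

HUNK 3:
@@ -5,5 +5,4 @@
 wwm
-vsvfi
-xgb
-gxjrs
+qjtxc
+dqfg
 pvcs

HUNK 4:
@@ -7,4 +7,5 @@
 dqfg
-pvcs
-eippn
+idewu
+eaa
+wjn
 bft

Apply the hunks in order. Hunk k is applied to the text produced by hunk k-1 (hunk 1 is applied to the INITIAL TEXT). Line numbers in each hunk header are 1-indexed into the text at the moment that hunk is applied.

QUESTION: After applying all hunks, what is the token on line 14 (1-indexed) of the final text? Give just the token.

Answer: edhox

Derivation:
Hunk 1: at line 8 remove [tpfvt] add [bft,luze,drs] -> 14 lines: thw olsc ruzeb sbaoy wwm nhi gxjrs pvcs eippn bft luze drs edhox nqxe
Hunk 2: at line 4 remove [nhi] add [vsvfi,xgb] -> 15 lines: thw olsc ruzeb sbaoy wwm vsvfi xgb gxjrs pvcs eippn bft luze drs edhox nqxe
Hunk 3: at line 5 remove [vsvfi,xgb,gxjrs] add [qjtxc,dqfg] -> 14 lines: thw olsc ruzeb sbaoy wwm qjtxc dqfg pvcs eippn bft luze drs edhox nqxe
Hunk 4: at line 7 remove [pvcs,eippn] add [idewu,eaa,wjn] -> 15 lines: thw olsc ruzeb sbaoy wwm qjtxc dqfg idewu eaa wjn bft luze drs edhox nqxe
Final line 14: edhox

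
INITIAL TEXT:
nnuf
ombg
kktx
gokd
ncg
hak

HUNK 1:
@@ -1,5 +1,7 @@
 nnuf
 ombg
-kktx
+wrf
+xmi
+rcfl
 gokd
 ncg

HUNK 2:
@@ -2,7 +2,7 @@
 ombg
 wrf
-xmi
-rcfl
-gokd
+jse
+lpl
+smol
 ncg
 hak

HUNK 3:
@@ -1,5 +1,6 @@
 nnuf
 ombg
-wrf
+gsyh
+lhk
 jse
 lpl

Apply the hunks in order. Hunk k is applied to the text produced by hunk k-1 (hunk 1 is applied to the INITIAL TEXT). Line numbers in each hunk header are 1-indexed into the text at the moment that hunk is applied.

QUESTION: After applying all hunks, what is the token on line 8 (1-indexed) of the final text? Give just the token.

Answer: ncg

Derivation:
Hunk 1: at line 1 remove [kktx] add [wrf,xmi,rcfl] -> 8 lines: nnuf ombg wrf xmi rcfl gokd ncg hak
Hunk 2: at line 2 remove [xmi,rcfl,gokd] add [jse,lpl,smol] -> 8 lines: nnuf ombg wrf jse lpl smol ncg hak
Hunk 3: at line 1 remove [wrf] add [gsyh,lhk] -> 9 lines: nnuf ombg gsyh lhk jse lpl smol ncg hak
Final line 8: ncg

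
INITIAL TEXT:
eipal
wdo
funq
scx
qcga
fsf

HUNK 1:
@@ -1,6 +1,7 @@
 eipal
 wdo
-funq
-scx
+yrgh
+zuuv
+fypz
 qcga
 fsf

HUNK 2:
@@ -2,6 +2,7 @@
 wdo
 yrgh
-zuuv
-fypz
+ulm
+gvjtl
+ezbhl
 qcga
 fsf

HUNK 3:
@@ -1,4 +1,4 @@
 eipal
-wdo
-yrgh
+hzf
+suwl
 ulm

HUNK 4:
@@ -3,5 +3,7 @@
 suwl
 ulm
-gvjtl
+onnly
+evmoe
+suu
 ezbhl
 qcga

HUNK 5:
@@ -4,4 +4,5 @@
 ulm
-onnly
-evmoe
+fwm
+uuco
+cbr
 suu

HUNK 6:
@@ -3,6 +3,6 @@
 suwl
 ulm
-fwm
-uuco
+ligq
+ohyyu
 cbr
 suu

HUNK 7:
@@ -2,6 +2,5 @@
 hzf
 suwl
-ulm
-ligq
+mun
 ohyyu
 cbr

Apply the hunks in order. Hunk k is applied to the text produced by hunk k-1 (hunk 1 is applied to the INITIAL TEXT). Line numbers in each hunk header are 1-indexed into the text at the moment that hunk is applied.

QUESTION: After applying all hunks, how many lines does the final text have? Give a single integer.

Hunk 1: at line 1 remove [funq,scx] add [yrgh,zuuv,fypz] -> 7 lines: eipal wdo yrgh zuuv fypz qcga fsf
Hunk 2: at line 2 remove [zuuv,fypz] add [ulm,gvjtl,ezbhl] -> 8 lines: eipal wdo yrgh ulm gvjtl ezbhl qcga fsf
Hunk 3: at line 1 remove [wdo,yrgh] add [hzf,suwl] -> 8 lines: eipal hzf suwl ulm gvjtl ezbhl qcga fsf
Hunk 4: at line 3 remove [gvjtl] add [onnly,evmoe,suu] -> 10 lines: eipal hzf suwl ulm onnly evmoe suu ezbhl qcga fsf
Hunk 5: at line 4 remove [onnly,evmoe] add [fwm,uuco,cbr] -> 11 lines: eipal hzf suwl ulm fwm uuco cbr suu ezbhl qcga fsf
Hunk 6: at line 3 remove [fwm,uuco] add [ligq,ohyyu] -> 11 lines: eipal hzf suwl ulm ligq ohyyu cbr suu ezbhl qcga fsf
Hunk 7: at line 2 remove [ulm,ligq] add [mun] -> 10 lines: eipal hzf suwl mun ohyyu cbr suu ezbhl qcga fsf
Final line count: 10

Answer: 10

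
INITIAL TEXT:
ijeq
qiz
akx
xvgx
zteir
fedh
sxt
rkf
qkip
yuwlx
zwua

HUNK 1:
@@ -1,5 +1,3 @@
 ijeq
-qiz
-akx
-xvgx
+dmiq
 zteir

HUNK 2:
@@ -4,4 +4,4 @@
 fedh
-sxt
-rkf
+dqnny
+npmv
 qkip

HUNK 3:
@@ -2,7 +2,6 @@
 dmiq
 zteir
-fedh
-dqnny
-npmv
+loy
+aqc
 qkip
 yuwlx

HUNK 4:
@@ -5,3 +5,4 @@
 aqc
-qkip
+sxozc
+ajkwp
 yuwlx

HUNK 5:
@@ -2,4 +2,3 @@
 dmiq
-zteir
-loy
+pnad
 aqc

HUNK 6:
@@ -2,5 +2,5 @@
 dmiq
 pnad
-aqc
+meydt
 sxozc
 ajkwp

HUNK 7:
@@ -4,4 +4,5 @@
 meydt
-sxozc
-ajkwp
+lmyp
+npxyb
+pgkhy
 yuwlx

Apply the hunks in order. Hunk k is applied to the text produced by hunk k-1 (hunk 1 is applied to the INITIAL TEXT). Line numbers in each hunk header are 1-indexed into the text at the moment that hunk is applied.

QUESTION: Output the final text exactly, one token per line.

Answer: ijeq
dmiq
pnad
meydt
lmyp
npxyb
pgkhy
yuwlx
zwua

Derivation:
Hunk 1: at line 1 remove [qiz,akx,xvgx] add [dmiq] -> 9 lines: ijeq dmiq zteir fedh sxt rkf qkip yuwlx zwua
Hunk 2: at line 4 remove [sxt,rkf] add [dqnny,npmv] -> 9 lines: ijeq dmiq zteir fedh dqnny npmv qkip yuwlx zwua
Hunk 3: at line 2 remove [fedh,dqnny,npmv] add [loy,aqc] -> 8 lines: ijeq dmiq zteir loy aqc qkip yuwlx zwua
Hunk 4: at line 5 remove [qkip] add [sxozc,ajkwp] -> 9 lines: ijeq dmiq zteir loy aqc sxozc ajkwp yuwlx zwua
Hunk 5: at line 2 remove [zteir,loy] add [pnad] -> 8 lines: ijeq dmiq pnad aqc sxozc ajkwp yuwlx zwua
Hunk 6: at line 2 remove [aqc] add [meydt] -> 8 lines: ijeq dmiq pnad meydt sxozc ajkwp yuwlx zwua
Hunk 7: at line 4 remove [sxozc,ajkwp] add [lmyp,npxyb,pgkhy] -> 9 lines: ijeq dmiq pnad meydt lmyp npxyb pgkhy yuwlx zwua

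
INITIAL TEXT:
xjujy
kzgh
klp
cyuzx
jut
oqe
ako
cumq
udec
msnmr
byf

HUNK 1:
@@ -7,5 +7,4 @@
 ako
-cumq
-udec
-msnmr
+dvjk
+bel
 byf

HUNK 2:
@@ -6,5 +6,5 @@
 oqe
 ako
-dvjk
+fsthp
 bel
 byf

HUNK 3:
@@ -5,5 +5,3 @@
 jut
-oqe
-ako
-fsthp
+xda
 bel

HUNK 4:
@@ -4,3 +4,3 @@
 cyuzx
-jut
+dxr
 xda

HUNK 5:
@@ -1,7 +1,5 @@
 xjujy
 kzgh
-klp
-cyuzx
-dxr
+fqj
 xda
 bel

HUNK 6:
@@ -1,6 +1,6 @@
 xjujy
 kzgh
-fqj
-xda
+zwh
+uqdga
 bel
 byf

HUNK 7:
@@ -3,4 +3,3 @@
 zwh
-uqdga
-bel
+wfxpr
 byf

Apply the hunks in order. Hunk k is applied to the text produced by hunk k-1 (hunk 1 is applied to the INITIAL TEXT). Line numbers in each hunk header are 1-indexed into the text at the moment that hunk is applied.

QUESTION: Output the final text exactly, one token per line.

Hunk 1: at line 7 remove [cumq,udec,msnmr] add [dvjk,bel] -> 10 lines: xjujy kzgh klp cyuzx jut oqe ako dvjk bel byf
Hunk 2: at line 6 remove [dvjk] add [fsthp] -> 10 lines: xjujy kzgh klp cyuzx jut oqe ako fsthp bel byf
Hunk 3: at line 5 remove [oqe,ako,fsthp] add [xda] -> 8 lines: xjujy kzgh klp cyuzx jut xda bel byf
Hunk 4: at line 4 remove [jut] add [dxr] -> 8 lines: xjujy kzgh klp cyuzx dxr xda bel byf
Hunk 5: at line 1 remove [klp,cyuzx,dxr] add [fqj] -> 6 lines: xjujy kzgh fqj xda bel byf
Hunk 6: at line 1 remove [fqj,xda] add [zwh,uqdga] -> 6 lines: xjujy kzgh zwh uqdga bel byf
Hunk 7: at line 3 remove [uqdga,bel] add [wfxpr] -> 5 lines: xjujy kzgh zwh wfxpr byf

Answer: xjujy
kzgh
zwh
wfxpr
byf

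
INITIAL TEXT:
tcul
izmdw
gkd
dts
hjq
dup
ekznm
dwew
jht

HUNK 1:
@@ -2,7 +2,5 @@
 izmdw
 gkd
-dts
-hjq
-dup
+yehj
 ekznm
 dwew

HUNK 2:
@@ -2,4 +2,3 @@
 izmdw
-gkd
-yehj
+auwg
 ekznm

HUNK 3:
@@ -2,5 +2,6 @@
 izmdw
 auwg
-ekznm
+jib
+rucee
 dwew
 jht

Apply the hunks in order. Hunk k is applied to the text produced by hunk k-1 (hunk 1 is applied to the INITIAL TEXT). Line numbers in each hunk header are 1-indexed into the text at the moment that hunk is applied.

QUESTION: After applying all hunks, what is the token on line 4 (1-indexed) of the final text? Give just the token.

Answer: jib

Derivation:
Hunk 1: at line 2 remove [dts,hjq,dup] add [yehj] -> 7 lines: tcul izmdw gkd yehj ekznm dwew jht
Hunk 2: at line 2 remove [gkd,yehj] add [auwg] -> 6 lines: tcul izmdw auwg ekznm dwew jht
Hunk 3: at line 2 remove [ekznm] add [jib,rucee] -> 7 lines: tcul izmdw auwg jib rucee dwew jht
Final line 4: jib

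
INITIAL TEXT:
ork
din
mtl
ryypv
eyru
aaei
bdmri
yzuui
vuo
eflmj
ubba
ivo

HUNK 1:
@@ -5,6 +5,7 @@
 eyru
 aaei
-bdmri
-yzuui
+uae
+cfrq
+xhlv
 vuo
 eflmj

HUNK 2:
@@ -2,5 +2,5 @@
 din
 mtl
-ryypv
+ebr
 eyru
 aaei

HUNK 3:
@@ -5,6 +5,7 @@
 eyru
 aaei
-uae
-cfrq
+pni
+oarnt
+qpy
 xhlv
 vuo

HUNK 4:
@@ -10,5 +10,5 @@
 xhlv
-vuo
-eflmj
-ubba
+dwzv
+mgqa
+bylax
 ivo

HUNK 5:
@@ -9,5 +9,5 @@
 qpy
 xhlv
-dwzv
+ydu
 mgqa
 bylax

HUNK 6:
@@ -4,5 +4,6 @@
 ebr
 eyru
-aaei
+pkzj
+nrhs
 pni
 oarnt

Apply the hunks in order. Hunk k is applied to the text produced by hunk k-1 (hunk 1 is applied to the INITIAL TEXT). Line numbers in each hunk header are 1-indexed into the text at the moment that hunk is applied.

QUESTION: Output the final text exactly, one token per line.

Hunk 1: at line 5 remove [bdmri,yzuui] add [uae,cfrq,xhlv] -> 13 lines: ork din mtl ryypv eyru aaei uae cfrq xhlv vuo eflmj ubba ivo
Hunk 2: at line 2 remove [ryypv] add [ebr] -> 13 lines: ork din mtl ebr eyru aaei uae cfrq xhlv vuo eflmj ubba ivo
Hunk 3: at line 5 remove [uae,cfrq] add [pni,oarnt,qpy] -> 14 lines: ork din mtl ebr eyru aaei pni oarnt qpy xhlv vuo eflmj ubba ivo
Hunk 4: at line 10 remove [vuo,eflmj,ubba] add [dwzv,mgqa,bylax] -> 14 lines: ork din mtl ebr eyru aaei pni oarnt qpy xhlv dwzv mgqa bylax ivo
Hunk 5: at line 9 remove [dwzv] add [ydu] -> 14 lines: ork din mtl ebr eyru aaei pni oarnt qpy xhlv ydu mgqa bylax ivo
Hunk 6: at line 4 remove [aaei] add [pkzj,nrhs] -> 15 lines: ork din mtl ebr eyru pkzj nrhs pni oarnt qpy xhlv ydu mgqa bylax ivo

Answer: ork
din
mtl
ebr
eyru
pkzj
nrhs
pni
oarnt
qpy
xhlv
ydu
mgqa
bylax
ivo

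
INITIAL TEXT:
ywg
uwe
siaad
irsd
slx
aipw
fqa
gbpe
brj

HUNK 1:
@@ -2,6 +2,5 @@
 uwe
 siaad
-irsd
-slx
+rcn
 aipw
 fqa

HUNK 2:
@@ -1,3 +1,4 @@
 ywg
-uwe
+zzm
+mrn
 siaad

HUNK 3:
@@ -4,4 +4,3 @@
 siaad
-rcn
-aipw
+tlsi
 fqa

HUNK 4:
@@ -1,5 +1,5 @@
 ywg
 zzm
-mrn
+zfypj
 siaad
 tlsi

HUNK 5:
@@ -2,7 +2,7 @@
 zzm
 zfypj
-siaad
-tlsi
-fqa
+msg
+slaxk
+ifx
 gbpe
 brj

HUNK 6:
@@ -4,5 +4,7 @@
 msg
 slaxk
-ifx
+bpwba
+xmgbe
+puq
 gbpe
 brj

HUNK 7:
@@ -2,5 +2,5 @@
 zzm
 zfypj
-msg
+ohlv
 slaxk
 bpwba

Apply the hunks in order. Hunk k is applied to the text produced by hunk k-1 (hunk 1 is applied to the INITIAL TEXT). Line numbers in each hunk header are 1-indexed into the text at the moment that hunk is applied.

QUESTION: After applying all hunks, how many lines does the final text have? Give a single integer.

Answer: 10

Derivation:
Hunk 1: at line 2 remove [irsd,slx] add [rcn] -> 8 lines: ywg uwe siaad rcn aipw fqa gbpe brj
Hunk 2: at line 1 remove [uwe] add [zzm,mrn] -> 9 lines: ywg zzm mrn siaad rcn aipw fqa gbpe brj
Hunk 3: at line 4 remove [rcn,aipw] add [tlsi] -> 8 lines: ywg zzm mrn siaad tlsi fqa gbpe brj
Hunk 4: at line 1 remove [mrn] add [zfypj] -> 8 lines: ywg zzm zfypj siaad tlsi fqa gbpe brj
Hunk 5: at line 2 remove [siaad,tlsi,fqa] add [msg,slaxk,ifx] -> 8 lines: ywg zzm zfypj msg slaxk ifx gbpe brj
Hunk 6: at line 4 remove [ifx] add [bpwba,xmgbe,puq] -> 10 lines: ywg zzm zfypj msg slaxk bpwba xmgbe puq gbpe brj
Hunk 7: at line 2 remove [msg] add [ohlv] -> 10 lines: ywg zzm zfypj ohlv slaxk bpwba xmgbe puq gbpe brj
Final line count: 10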